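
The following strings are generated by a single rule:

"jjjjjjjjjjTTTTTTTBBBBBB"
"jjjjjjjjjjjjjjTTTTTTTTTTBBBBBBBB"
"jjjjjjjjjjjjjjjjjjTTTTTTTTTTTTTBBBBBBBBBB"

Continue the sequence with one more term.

Reading off run lengths: j runs 10, 14, 18; T runs 7, 10, 13; B runs 6, 8, 10 — each is linear in n, where the shown terms are n = 3, 4, 5.
Setting n = 6 gives 22, 16, 12 characters in each block.

jjjjjjjjjjjjjjjjjjjjjjTTTTTTTTTTTTTTTTBBBBBBBBBBBB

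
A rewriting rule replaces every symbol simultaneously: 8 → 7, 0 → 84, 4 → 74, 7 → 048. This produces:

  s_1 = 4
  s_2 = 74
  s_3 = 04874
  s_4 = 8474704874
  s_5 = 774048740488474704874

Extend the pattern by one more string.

φ(774048740488474704874) expands symbol-by-symbol to 048 048 74 84 74 7 048 74 84 74 7 7 74 048 74 048 84 74 7 048 74; joining the 21 pieces gives the next term.

04804874847470487484747774048740488474704874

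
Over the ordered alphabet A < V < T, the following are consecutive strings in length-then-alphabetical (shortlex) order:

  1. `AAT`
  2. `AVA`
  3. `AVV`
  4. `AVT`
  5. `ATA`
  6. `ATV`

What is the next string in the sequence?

ATT

The successor of ATV increments the rightmost position that isn't already T and resets every position after it to A.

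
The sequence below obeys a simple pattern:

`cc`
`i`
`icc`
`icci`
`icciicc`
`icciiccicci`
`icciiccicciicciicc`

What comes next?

icciiccicciicciiccicciiccicci

Each term (from the third on) is the previous term followed by the one before it: term 3 = i·cc = icc.
Continuing: icciiccicciicciicc · icciiccicci gives term 8.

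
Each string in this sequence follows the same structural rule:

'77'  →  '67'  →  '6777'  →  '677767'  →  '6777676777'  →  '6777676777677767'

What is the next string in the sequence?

This is a Fibonacci-style word recurrence s(k) = s(k−1)·s(k−2): e.g. 67·77 = 6777.
So term 7 is 6777676777677767·6777676777.

67776767776777676777676777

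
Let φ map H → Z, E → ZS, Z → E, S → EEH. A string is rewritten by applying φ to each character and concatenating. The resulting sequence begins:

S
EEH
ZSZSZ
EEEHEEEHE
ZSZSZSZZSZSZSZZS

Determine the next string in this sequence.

φ(ZSZSZSZZSZSZSZZS) expands symbol-by-symbol to E EEH E EEH E EEH E E EEH E EEH E EEH E E EEH; joining the 16 pieces gives the next term.

EEEHEEEHEEEHEEEEHEEEHEEEHEEEEH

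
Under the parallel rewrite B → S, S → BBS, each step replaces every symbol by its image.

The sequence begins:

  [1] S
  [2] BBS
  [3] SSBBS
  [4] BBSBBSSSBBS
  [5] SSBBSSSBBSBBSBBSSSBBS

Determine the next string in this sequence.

Applying the rule to each of the 21 symbols of SSBBSSSBBSBBSBBSSSBBS gives the pieces BBS BBS S S BBS BBS BBS S S BBS S S BBS S S BBS BBS BBS S S BBS, which concatenate to the answer.

BBSBBSSSBBSBBSBBSSSBBSSSBBSSSBBSBBSBBSSSBBS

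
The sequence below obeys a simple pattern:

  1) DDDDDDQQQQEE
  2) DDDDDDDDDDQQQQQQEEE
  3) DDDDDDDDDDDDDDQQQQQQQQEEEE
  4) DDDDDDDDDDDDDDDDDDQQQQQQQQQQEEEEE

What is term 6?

Each string has the form D^{4n-2} Q^{2n} E^{n}, where the shown terms are n = 2, 3, 4, 5.
At n = 7 the blocks have lengths 26, 14, 7.

DDDDDDDDDDDDDDDDDDDDDDDDDDQQQQQQQQQQQQQQEEEEEEE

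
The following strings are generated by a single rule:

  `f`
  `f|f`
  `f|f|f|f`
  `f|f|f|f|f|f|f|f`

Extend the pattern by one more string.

s(k+1) = s(k)·|·s(k) — each term doubles the last with '|' between the halves.
Doubling f|f|f|f|f|f|f|f with '|' between the halves:

f|f|f|f|f|f|f|f|f|f|f|f|f|f|f|f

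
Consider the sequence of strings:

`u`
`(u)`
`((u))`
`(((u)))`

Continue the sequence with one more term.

Every step adds ( to the front and ) to the end of the previous string.
One more step from (((u))) gives the answer.

((((u))))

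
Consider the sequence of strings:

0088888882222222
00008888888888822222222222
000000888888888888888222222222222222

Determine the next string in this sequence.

Each string has the form 0^{2n} 8^{4n+3} 2^{4n+3} (n = 1, 2, …).
Setting n = 4 gives 8, 19, 19 characters in each block.

0000000088888888888888888882222222222222222222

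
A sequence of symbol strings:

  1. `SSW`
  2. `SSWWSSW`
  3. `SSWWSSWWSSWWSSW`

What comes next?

SSWWSSWWSSWWSSWWSSWWSSWWSSWWSSW

s(k+1) = s(k)·W·s(k) — each term doubles the last with 'W' between the halves.
So the next term is two copies of SSWWSSWWSSWWSSW with 'W' between the halves.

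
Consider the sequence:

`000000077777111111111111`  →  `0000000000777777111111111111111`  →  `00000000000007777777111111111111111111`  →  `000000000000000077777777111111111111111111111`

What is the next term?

The n-th term is 3n-2 0's then n+2 7's then 3n+3 1's, where the shown terms are n = 3, 4, 5, 6.
For the next term, n = 7, so the run lengths are 19, 9, 24.

0000000000000000000777777777111111111111111111111111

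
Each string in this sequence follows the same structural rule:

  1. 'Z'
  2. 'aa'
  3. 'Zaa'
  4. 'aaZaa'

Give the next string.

ZaaaaZaa

From term 3 onward, concatenate the second-to-last term with the last: Z·aa = Zaa, aa·Zaa = aaZaa, …
Continuing: Zaa · aaZaa gives term 5.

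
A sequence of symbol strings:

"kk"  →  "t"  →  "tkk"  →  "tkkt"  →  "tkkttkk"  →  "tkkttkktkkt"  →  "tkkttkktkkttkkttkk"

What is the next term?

From term 3 onward, concatenate the last term with the second-to-last: t·kk = tkk, tkk·t = tkkt, …
The next term joins tkkttkktkkttkkttkk and tkkttkktkkt.

tkkttkktkkttkkttkktkkttkktkkt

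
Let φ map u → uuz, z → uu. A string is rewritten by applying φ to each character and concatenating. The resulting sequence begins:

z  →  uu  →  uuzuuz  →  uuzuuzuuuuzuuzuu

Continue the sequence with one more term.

Rewriting the 16 symbols of uuzuuzuuuuzuuzuu one by one yields uuz uuz uu uuz uuz uu uuz uuz uuz uuz uu uuz uuz uu uuz uuz; concatenated:

uuzuuzuuuuzuuzuuuuzuuzuuzuuzuuuuzuuzuuuuzuuz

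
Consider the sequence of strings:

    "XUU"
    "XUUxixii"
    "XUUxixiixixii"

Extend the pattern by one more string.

The strings grow by a fixed suffix xixii each time.
One more step from XUUxixiixixii gives the answer.

XUUxixiixixiixixii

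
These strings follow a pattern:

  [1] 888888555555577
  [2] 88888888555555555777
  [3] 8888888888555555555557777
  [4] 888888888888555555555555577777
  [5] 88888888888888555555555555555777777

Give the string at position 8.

Term n consists of 2n+2 8's, followed by 2n+3 5's, followed by n 7's, where the shown terms are n = 2, 3, 4, 5, 6.
For term 8, n = 9, so the run lengths are 20, 21, 9.

88888888888888888888555555555555555555555777777777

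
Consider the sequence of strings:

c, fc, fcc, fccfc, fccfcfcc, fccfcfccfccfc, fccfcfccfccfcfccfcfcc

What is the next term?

Each term (from the third on) is the previous term followed by the one before it: term 3 = fc·c = fcc.
So term 8 is fccfcfccfccfcfccfcfcc·fccfcfccfccfc.

fccfcfccfccfcfccfcfccfccfcfccfccfc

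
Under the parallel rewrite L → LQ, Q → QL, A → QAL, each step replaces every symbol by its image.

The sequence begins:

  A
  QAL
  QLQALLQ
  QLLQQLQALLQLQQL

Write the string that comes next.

φ(QLLQQLQALLQLQQL) expands symbol-by-symbol to QL LQ LQ QL QL LQ QL QAL LQ LQ QL LQ QL QL LQ; joining the 15 pieces gives the next term.

QLLQLQQLQLLQQLQALLQLQQLLQQLQLLQ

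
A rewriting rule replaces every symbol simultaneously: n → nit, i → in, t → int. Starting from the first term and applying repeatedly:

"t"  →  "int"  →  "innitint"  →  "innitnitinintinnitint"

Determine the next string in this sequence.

φ(innitnitinintinnitint) expands symbol-by-symbol to in nit nit in int nit in int in nit in nit int in nit nit in int in nit int; joining the 21 pieces gives the next term.

innitnitinintnitinintinnitinnitintinnitnitinintinnitint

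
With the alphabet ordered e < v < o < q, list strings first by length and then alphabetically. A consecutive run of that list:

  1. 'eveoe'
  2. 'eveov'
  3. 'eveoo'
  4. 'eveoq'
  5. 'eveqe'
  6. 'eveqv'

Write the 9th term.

Continuing the enumeration 3 steps past eveqv: eveqv → eveqo → eveqq → (answer).

evvee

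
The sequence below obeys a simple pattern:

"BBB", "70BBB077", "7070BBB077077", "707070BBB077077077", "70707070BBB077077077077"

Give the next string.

7070707070BBB077077077077077

Every step adds 70 to the front and 077 to the end of the previous string.
One more step from 70707070BBB077077077077 gives the answer.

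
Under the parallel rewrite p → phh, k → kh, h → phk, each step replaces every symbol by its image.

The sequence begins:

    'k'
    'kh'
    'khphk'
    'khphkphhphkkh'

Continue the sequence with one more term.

φ(khphkphhphkkh) expands symbol-by-symbol to kh phk phh phk kh phh phk phk phh phk kh kh phk; joining the 13 pieces gives the next term.

khphkphhphkkhphhphkphkphhphkkhkhphk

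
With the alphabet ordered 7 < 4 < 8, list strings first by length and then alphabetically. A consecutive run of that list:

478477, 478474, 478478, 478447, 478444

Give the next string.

Treat 478444 as a base-3 numeral over the given alphabet and add one, carrying through any trailing 8's.

478448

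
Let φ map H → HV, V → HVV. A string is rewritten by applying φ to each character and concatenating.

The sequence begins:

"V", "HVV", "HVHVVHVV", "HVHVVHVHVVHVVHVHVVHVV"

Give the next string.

Replace each of the 21 characters of HVHVVHVHVVHVVHVHVVHVV in place — HV HVV HV HVV HVV HV HVV HV HVV HVV HV HVV HVV HV HVV HV HVV HVV HV HVV HVV — and concatenate.

HVHVVHVHVVHVVHVHVVHVHVVHVVHVHVVHVVHVHVVHVHVVHVVHVHVVHVV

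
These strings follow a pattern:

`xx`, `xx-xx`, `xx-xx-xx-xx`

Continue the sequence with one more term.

Each string is two copies of the previous one joined by '-'.
Doubling xx-xx-xx-xx with '-' between the halves:

xx-xx-xx-xx-xx-xx-xx-xx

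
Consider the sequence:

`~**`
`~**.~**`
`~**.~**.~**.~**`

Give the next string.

~**.~**.~**.~**.~**.~**.~**.~**

s(k+1) = s(k)·.·s(k) — each term doubles the last with '.' between the halves.
One more doubling of ~**.~**.~**.~** gives the answer.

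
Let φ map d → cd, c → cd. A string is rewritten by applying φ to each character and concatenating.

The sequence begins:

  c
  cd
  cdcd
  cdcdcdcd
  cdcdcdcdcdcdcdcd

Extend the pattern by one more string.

cdcdcdcdcdcdcdcdcdcdcdcdcdcdcdcd

φ(cdcdcdcdcdcdcdcd) expands symbol-by-symbol to cd cd cd cd cd cd cd cd cd cd cd cd cd cd cd cd; joining the 16 pieces gives the next term.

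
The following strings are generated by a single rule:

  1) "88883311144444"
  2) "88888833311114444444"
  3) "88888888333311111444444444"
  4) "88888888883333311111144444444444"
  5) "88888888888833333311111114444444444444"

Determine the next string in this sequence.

Term n consists of 2n 8's, followed by n 3's, followed by n+1 1's, followed by 2n+1 4's, where the shown terms are n = 2, 3, 4, 5, 6.
At n = 7 the blocks have lengths 14, 7, 8, 15.

88888888888888333333311111111444444444444444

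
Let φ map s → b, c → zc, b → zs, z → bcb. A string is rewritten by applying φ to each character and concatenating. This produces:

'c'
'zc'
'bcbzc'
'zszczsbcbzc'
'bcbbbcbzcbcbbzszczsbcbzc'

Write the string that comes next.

Replace each of the 24 characters of bcbbbcbzcbcbbzszczsbcbzc in place — zs zc zs zs zs zc zs bcb zc zs zc zs zs bcb b bcb zc bcb b zs zc zs bcb zc — and concatenate.

zszczszszszczsbcbzczszczszsbcbbbcbzcbcbbzszczsbcbzc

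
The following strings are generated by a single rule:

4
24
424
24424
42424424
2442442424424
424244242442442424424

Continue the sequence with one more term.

2442442424424424244242442442424424

From term 3 onward, concatenate the second-to-last term with the last: 4·24 = 424, 24·424 = 24424, …
So term 8 is 2442442424424·424244242442442424424.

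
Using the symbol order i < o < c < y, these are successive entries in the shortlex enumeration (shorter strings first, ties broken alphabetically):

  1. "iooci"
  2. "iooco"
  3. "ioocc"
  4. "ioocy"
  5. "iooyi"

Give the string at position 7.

Stepping forward 2 times from iooyi: iooyi → iooyo, then the target.

iooyc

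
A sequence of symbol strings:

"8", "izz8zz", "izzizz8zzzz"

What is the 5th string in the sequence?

izzizzizzizz8zzzzzzzz

Each term wraps the previous one in izz on the left and zz on the right.
From izzizz8zzzz, 2 further steps: izzizz8zzzz → izzizzizz8zzzzzz → (answer).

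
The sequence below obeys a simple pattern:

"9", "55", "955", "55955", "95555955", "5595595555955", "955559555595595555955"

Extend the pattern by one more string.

5595595555955955559555595595555955

This is a Fibonacci-style word recurrence s(k) = s(k−2)·s(k−1): e.g. 9·55 = 955.
Continuing: 5595595555955 · 955559555595595555955 gives term 8.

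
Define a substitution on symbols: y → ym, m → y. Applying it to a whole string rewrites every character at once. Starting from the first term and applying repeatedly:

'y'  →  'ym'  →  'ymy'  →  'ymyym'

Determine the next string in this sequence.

ymyymymy

Rewriting each symbol of ymyym: y→ym, m→y, y→ym, y→ym, m→y, which concatenates to ym y ym ym y.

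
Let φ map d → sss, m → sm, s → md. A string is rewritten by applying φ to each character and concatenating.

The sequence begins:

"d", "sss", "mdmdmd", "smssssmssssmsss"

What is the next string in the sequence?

mdsmmdmdmdmdsmmdmdmdmdsmmdmdmd

Replace each of the 15 characters of smssssmssssmsss in place — md sm md md md md sm md md md md sm md md md — and concatenate.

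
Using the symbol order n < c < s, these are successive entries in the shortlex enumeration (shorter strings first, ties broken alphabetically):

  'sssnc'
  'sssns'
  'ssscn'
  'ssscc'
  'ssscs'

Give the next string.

ssssn

Find the rightmost character of ssscs below s, bump it to the next letter, and reset everything to its right to n.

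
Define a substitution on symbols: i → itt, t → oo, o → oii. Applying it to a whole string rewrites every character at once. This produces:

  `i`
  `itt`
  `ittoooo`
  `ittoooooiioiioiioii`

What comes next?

Rewriting the 19 symbols of ittoooooiioiioiioii one by one yields itt oo oo oii oii oii oii oii itt itt oii itt itt oii itt itt oii itt itt; concatenated:

ittoooooiioiioiioiioiiittittoiiittittoiiittittoiiittitt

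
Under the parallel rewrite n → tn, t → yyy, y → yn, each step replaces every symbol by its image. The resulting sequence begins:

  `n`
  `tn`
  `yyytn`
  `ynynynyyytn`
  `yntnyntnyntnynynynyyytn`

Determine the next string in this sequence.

yntnyyytnyntnyyytnyntnyyytnyntnyntnyntnynynynyyytn

Applying the rule to each of the 23 symbols of yntnyntnyntnynynynyyytn gives the pieces yn tn yyy tn yn tn yyy tn yn tn yyy tn yn tn yn tn yn tn yn yn yn yyy tn, which concatenate to the answer.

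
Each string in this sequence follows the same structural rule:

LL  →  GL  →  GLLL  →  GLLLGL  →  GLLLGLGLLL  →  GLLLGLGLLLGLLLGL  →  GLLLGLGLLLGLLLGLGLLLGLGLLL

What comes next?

From term 3 onward, concatenate the last term with the second-to-last: GL·LL = GLLL, GLLL·GL = GLLLGL, …
The next term joins GLLLGLGLLLGLLLGLGLLLGLGLLL and GLLLGLGLLLGLLLGL.

GLLLGLGLLLGLLLGLGLLLGLGLLLGLLLGLGLLLGLLLGL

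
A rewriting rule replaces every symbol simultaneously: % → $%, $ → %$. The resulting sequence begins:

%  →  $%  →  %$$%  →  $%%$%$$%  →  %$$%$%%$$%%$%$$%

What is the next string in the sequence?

Replace each of the 16 characters of %$$%$%%$$%%$%$$% in place — $% %$ %$ $% %$ $% $% %$ %$ $% $% %$ $% %$ %$ $% — and concatenate.

$%%$%$$%%$$%$%%$%$$%$%%$$%%$%$$%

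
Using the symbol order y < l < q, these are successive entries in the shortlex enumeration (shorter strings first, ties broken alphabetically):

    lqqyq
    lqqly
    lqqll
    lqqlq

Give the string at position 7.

Continuing the enumeration 3 steps past lqqlq: lqqlq → lqqqy → lqqql → (answer).

lqqqq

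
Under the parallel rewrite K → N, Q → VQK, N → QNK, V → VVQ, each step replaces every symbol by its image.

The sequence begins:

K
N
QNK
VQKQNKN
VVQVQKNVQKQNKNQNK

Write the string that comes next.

VVQVVQVQKVVQVQKNQNKVVQVQKNVQKQNKNQNKVQKQNKN

Replace each of the 17 characters of VVQVQKNVQKQNKNQNK in place — VVQ VVQ VQK VVQ VQK N QNK VVQ VQK N VQK QNK N QNK VQK QNK N — and concatenate.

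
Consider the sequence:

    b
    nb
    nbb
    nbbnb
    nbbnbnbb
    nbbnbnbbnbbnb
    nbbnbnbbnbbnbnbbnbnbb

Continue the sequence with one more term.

nbbnbnbbnbbnbnbbnbnbbnbbnbnbbnbbnb

From term 3 onward, concatenate the last term with the second-to-last: nb·b = nbb, nbb·nb = nbbnb, …
The next term joins nbbnbnbbnbbnbnbbnbnbb and nbbnbnbbnbbnb.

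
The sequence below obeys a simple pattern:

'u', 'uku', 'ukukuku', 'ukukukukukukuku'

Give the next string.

ukukukukukukukukukukukukukukuku

Each string is two copies of the previous one joined by 'k'.
So the next term is two copies of ukukukukukukuku with 'k' between the halves.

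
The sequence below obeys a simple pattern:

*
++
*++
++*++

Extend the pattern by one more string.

This is a Fibonacci-style word recurrence s(k) = s(k−2)·s(k−1): e.g. *·++ = *++.
Continuing: *++ · ++*++ gives term 5.

*++++*++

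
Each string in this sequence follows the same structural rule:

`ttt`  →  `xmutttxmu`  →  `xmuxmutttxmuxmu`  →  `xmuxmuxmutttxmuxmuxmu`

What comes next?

Each term wraps the previous one in xmu on the left and xmu on the right.
So the next term is xmu·xmuxmuxmutttxmuxmuxmu·xmu.

xmuxmuxmuxmutttxmuxmuxmuxmu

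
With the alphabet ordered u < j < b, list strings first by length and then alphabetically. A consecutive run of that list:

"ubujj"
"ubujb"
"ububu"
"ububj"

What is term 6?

ubjuu

Stepping forward 2 times from ububj: ububj → ububb, then the target.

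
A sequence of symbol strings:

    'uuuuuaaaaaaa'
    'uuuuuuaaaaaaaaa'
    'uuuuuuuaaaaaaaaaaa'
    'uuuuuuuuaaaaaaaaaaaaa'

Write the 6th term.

Each string has the form u^{n+2} a^{2n+1}, where the shown terms are n = 3, 4, 5, 6.
For term 6, n = 8, so the run lengths are 10, 17.

uuuuuuuuuuaaaaaaaaaaaaaaaaa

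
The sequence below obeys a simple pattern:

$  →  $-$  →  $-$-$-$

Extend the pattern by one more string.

Every step duplicates the string with '-' between the halves.
Doubling $-$-$-$ with '-' between the halves:

$-$-$-$-$-$-$-$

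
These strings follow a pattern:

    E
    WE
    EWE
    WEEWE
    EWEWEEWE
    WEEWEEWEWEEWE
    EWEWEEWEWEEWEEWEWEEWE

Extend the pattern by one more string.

Each term (from the third on) is the two preceding terms concatenated in order: term 3 = E·WE = EWE.
The next term joins WEEWEEWEWEEWE and EWEWEEWEWEEWEEWEWEEWE.

WEEWEEWEWEEWEEWEWEEWEWEEWEEWEWEEWE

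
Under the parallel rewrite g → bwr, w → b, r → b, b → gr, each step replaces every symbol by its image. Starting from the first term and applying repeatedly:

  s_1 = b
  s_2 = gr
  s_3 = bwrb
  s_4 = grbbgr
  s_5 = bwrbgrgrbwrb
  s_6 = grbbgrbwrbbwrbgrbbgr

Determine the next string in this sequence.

bwrbgrgrbwrbgrbbgrgrbbgrbwrbgrgrbwrb

Applying the rule to each of the 20 symbols of grbbgrbwrbbwrbgrbbgr gives the pieces bwr b gr gr bwr b gr b b gr gr b b gr bwr b gr gr bwr b, which concatenate to the answer.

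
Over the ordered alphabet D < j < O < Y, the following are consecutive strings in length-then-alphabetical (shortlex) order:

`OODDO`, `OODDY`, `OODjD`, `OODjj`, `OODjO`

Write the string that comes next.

OODjY

Treat OODjO as a base-4 numeral over the given alphabet and add one, carrying through any trailing Y's.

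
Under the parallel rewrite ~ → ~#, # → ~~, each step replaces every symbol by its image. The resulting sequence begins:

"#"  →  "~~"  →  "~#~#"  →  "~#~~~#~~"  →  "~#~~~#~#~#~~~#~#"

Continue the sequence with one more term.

~#~~~#~#~#~~~#~~~#~~~#~#~#~~~#~~

φ(~#~~~#~#~#~~~#~#) expands symbol-by-symbol to ~# ~~ ~# ~# ~# ~~ ~# ~~ ~# ~~ ~# ~# ~# ~~ ~# ~~; joining the 16 pieces gives the next term.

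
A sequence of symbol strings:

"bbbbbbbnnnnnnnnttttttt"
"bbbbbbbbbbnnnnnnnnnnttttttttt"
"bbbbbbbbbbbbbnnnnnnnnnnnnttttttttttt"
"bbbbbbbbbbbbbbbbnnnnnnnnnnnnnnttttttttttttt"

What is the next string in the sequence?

bbbbbbbbbbbbbbbbbbbnnnnnnnnnnnnnnnnttttttttttttttt

Reading off run lengths: b runs 7, 10, 13, 16; n runs 8, 10, 12, 14; t runs 7, 9, 11, 13 — each is linear in n, where the shown terms are n = 3, 4, 5, 6.
At n = 7 the blocks have lengths 19, 16, 15.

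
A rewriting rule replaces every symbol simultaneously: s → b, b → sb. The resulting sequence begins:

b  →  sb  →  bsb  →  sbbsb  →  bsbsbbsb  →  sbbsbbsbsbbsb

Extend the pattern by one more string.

bsbsbbsbsbbsbbsbsbbsb

Replace each of the 13 characters of sbbsbbsbsbbsb in place — b sb sb b sb sb b sb b sb sb b sb — and concatenate.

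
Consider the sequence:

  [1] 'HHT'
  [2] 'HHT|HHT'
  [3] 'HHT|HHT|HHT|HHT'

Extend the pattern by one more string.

Each string is two copies of the previous one joined by '|'.
One more doubling of HHT|HHT|HHT|HHT gives the answer.

HHT|HHT|HHT|HHT|HHT|HHT|HHT|HHT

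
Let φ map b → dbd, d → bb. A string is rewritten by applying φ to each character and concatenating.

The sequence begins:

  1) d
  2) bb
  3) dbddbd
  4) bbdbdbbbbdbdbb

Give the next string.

φ(bbdbdbbbbdbdbb) expands symbol-by-symbol to dbd dbd bb dbd bb dbd dbd dbd dbd bb dbd bb dbd dbd; joining the 14 pieces gives the next term.

dbddbdbbdbdbbdbddbddbddbdbbdbdbbdbddbd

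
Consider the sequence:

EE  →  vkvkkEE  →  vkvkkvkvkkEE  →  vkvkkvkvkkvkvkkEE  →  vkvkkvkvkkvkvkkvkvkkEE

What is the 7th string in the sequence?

Every step adds vkvkk at the front: s(k+1) = vkvkk·s(k).
From vkvkkvkvkkvkvkkvkvkkEE, 2 further steps: vkvkkvkvkkvkvkkvkvkkEE → vkvkkvkvkkvkvkkvkvkkvkvkkEE → (answer).

vkvkkvkvkkvkvkkvkvkkvkvkkvkvkkEE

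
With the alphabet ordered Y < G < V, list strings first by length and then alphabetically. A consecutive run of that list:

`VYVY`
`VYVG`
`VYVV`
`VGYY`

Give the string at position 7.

Advancing 3 positions from VGYY through VGYY → VGYG → VGYV reaches term 7.

VGGY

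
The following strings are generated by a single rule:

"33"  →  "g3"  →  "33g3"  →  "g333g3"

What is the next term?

This is a Fibonacci-style word recurrence s(k) = s(k−2)·s(k−1): e.g. 33·g3 = 33g3.
So term 5 is 33g3·g333g3.

33g3g333g3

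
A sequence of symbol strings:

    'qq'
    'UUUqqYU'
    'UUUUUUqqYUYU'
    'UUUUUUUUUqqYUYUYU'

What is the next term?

UUUUUUUUUUUUqqYUYUYUYU

Every step adds UUU to the front and YU to the end of the previous string.
So the next term is UUU·UUUUUUUUUqqYUYUYU·YU.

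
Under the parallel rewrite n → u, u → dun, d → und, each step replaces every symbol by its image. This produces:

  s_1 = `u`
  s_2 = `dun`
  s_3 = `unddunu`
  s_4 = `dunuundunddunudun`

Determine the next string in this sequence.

Rewriting the 17 symbols of dunuundunddunudun one by one yields und dun u dun dun u und dun u und und dun u dun und dun u; concatenated:

unddunudundunuunddunuundunddunudununddunu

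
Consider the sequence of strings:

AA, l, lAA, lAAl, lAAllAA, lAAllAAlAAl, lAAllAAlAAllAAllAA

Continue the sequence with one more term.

From term 3 onward, concatenate the last term with the second-to-last: l·AA = lAA, lAA·l = lAAl, …
Continuing: lAAllAAlAAllAAllAA · lAAllAAlAAl gives term 8.

lAAllAAlAAllAAllAAlAAllAAlAAl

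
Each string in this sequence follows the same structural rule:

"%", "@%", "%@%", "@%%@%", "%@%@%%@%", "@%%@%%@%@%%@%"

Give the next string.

From term 3 onward, concatenate the second-to-last term with the last: %·@% = %@%, @%·%@% = @%%@%, …
The next term joins %@%@%%@% and @%%@%%@%@%%@%.

%@%@%%@%@%%@%%@%@%%@%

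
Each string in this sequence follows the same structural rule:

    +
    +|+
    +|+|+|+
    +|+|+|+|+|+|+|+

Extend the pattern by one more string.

Each string is two copies of the previous one joined by '|'.
So the next term is two copies of +|+|+|+|+|+|+|+ with '|' between the halves.

+|+|+|+|+|+|+|+|+|+|+|+|+|+|+|+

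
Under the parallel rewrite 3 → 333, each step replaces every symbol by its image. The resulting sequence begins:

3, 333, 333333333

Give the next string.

Expanding 333333333: 3→333, 3→333, 3→333, 3→333, 3→333, 3→333, 3→333, 3→333, 3→333. Concatenated: 333 333 333 333 333 333 333 333 333.

333333333333333333333333333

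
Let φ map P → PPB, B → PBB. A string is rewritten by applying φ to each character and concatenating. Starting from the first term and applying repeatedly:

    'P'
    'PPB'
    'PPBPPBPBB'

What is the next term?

Expanding PPBPPBPBB: P→PPB, P→PPB, B→PBB, P→PPB, P→PPB, B→PBB, P→PPB, B→PBB, B→PBB. Concatenated: PPB PPB PBB PPB PPB PBB PPB PBB PBB.

PPBPPBPBBPPBPPBPBBPPBPBBPBB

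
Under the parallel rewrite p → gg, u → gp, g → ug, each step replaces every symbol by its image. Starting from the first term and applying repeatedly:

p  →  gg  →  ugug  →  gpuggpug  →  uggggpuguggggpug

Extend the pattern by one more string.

Rewriting the 16 symbols of uggggpuguggggpug one by one yields gp ug ug ug ug gg gp ug gp ug ug ug ug gg gp ug; concatenated:

gpuguguguggggpuggpuguguguggggpug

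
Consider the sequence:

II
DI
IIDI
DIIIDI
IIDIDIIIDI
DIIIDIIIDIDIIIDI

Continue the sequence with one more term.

IIDIDIIIDIDIIIDIIIDIDIIIDI

This is a Fibonacci-style word recurrence s(k) = s(k−2)·s(k−1): e.g. II·DI = IIDI.
The next term joins IIDIDIIIDI and DIIIDIIIDIDIIIDI.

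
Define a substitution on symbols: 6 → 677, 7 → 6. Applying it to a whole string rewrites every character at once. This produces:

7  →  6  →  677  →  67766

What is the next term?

67766677677

Rewriting each symbol of 67766: 6→677, 7→6, 7→6, 6→677, 6→677, which concatenates to 677 6 6 677 677.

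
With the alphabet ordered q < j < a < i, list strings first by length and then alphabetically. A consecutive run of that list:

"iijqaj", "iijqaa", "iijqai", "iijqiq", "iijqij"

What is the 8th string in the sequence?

iijjqq

Stepping forward 3 times from iijqij: iijqij → iijqia → iijqii, then the target.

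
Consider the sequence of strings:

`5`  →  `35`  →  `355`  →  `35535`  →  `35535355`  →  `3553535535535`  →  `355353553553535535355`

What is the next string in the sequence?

This is a Fibonacci-style word recurrence s(k) = s(k−1)·s(k−2): e.g. 35·5 = 355.
So term 8 is 355353553553535535355·3553535535535.

3553535535535355353553553535535535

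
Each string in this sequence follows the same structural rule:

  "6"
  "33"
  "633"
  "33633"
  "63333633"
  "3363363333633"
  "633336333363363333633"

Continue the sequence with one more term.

3363363333633633336333363363333633

Each term (from the third on) is the two preceding terms concatenated in order: term 3 = 6·33 = 633.
The next term joins 3363363333633 and 633336333363363333633.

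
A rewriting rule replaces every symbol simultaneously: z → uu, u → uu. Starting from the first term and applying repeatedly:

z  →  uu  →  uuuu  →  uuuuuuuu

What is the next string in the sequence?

Expanding uuuuuuuu: u→uu, u→uu, u→uu, u→uu, u→uu, u→uu, u→uu, u→uu. Concatenated: uu uu uu uu uu uu uu uu.

uuuuuuuuuuuuuuuu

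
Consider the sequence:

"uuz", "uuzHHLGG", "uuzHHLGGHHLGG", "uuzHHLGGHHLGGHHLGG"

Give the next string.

Every step adds HHLGG to the end: s(k+1) = s(k)·HHLGG.
Applying this once more to uuzHHLGGHHLGGHHLGG:

uuzHHLGGHHLGGHHLGGHHLGG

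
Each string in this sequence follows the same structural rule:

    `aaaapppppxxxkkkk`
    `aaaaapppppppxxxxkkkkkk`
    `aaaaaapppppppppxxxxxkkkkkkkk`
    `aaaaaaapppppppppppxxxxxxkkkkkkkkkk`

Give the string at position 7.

aaaaaaaaaapppppppppppppppppxxxxxxxxxkkkkkkkkkkkkkkkk

Each string has the form a^{n+2} p^{2n+1} x^{n+1} k^{2n}, where the shown terms are n = 2, 3, 4, 5.
Setting n = 8 gives 10, 17, 9, 16 characters in each block.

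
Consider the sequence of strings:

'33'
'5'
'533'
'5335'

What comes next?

5335533

This is a Fibonacci-style word recurrence s(k) = s(k−1)·s(k−2): e.g. 5·33 = 533.
Continuing: 5335 · 533 gives term 5.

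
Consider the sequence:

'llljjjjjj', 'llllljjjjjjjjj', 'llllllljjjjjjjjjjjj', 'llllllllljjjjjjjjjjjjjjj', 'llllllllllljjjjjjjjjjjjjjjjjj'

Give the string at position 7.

llllllllllllllljjjjjjjjjjjjjjjjjjjjjjjj

Reading off run lengths: l runs 3, 5, 7, 9, 11; j runs 6, 9, 12, 15, 18 — each is linear in n, where the shown terms are n = 2, 3, 4, 5, 6.
Setting n = 8 gives 15, 24 characters in each block.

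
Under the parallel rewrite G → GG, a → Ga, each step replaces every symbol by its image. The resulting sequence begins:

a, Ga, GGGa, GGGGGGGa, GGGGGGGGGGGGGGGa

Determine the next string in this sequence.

φ(GGGGGGGGGGGGGGGa) expands symbol-by-symbol to GG GG GG GG GG GG GG GG GG GG GG GG GG GG GG Ga; joining the 16 pieces gives the next term.

GGGGGGGGGGGGGGGGGGGGGGGGGGGGGGGa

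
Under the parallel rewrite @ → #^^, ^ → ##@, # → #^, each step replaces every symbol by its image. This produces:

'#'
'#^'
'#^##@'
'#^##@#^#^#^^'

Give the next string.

Rewriting each symbol of #^##@#^#^#^^: #→#^, ^→##@, #→#^, #→#^, @→#^^, #→#^, ^→##@, #→#^, ^→##@, #→#^, ^→##@, ^→##@, which concatenates to #^ ##@ #^ #^ #^^ #^ ##@ #^ ##@ #^ ##@ ##@.

#^##@#^#^#^^#^##@#^##@#^##@##@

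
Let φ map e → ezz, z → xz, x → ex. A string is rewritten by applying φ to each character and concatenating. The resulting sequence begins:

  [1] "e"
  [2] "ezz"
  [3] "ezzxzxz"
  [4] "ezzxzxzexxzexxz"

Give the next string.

Rewriting the 15 symbols of ezzxzxzexxzexxz one by one yields ezz xz xz ex xz ex xz ezz ex ex xz ezz ex ex xz; concatenated:

ezzxzxzexxzexxzezzexexxzezzexexxz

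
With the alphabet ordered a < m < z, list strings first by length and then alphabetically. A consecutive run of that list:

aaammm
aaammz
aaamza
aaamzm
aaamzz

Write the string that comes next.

aaazaa

The successor of aaamzz increments the rightmost position that isn't already z and resets every position after it to a.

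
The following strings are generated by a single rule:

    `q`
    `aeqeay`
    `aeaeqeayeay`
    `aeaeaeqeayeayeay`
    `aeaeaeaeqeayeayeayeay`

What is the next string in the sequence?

aeaeaeaeaeqeayeayeayeayeay

s(k+1) = ae·s(k)·eay, so each term gains ae as a prefix and eay as a suffix.
So the next term is ae·aeaeaeaeqeayeayeayeay·eay.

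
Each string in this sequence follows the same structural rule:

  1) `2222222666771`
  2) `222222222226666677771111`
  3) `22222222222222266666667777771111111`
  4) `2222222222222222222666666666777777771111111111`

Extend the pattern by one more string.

222222222222222222222226666666666677777777771111111111111

Each string has the form 2^{4n+3} 6^{2n+1} 7^{2n} 1^{3n-2} (n = 1, 2, …).
At n = 5 the blocks have lengths 23, 11, 10, 13.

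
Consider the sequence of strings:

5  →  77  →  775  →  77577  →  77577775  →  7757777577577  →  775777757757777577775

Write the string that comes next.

7757777577577775777757757777577577

This is a Fibonacci-style word recurrence s(k) = s(k−1)·s(k−2): e.g. 77·5 = 775.
The next term joins 775777757757777577775 and 7757777577577.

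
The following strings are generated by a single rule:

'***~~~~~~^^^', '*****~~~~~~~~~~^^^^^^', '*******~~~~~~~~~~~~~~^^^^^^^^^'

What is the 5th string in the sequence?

Each string has the form *^{2n+1} ~^{4n+2} ^^{3n} (n = 1, 2, …).
At n = 5 the blocks have lengths 11, 22, 15.

***********~~~~~~~~~~~~~~~~~~~~~~^^^^^^^^^^^^^^^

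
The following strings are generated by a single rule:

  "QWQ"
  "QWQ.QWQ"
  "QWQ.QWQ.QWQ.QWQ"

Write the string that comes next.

QWQ.QWQ.QWQ.QWQ.QWQ.QWQ.QWQ.QWQ

s(k+1) = s(k)·.·s(k) — each term doubles the last with '.' between the halves.
So the next term is two copies of QWQ.QWQ.QWQ.QWQ with '.' between the halves.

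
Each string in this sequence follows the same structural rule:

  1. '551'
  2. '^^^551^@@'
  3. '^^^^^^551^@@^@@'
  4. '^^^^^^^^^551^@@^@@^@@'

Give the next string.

^^^^^^^^^^^^551^@@^@@^@@^@@

Each term wraps the previous one in ^^^ on the left and ^@@ on the right.
One more step from ^^^^^^^^^551^@@^@@^@@ gives the answer.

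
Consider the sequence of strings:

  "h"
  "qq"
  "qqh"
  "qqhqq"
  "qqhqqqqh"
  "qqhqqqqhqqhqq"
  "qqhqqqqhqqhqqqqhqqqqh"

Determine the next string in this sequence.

qqhqqqqhqqhqqqqhqqqqhqqhqqqqhqqhqq

Each term (from the third on) is the previous term followed by the one before it: term 3 = qq·h = qqh.
Continuing: qqhqqqqhqqhqqqqhqqqqh · qqhqqqqhqqhqq gives term 8.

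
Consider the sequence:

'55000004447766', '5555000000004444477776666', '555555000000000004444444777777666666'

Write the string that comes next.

55555555000000000000004444444447777777766666666

Term n consists of 2n 5's, followed by 3n+2 0's, followed by 2n+1 4's, followed by 2n 7's, followed by 2n 6's (n = 1, 2, …).
Setting n = 4 gives 8, 14, 9, 8, 8 characters in each block.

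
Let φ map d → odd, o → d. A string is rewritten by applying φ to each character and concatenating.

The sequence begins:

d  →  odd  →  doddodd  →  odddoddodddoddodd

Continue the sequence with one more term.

Applying the rule to each of the 17 symbols of odddoddodddoddodd gives the pieces d odd odd odd d odd odd d odd odd odd d odd odd d odd odd, which concatenate to the answer.

doddoddodddoddodddoddoddodddoddodddoddodd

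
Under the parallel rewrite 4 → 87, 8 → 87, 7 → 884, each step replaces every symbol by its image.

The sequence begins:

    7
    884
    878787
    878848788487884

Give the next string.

Rewriting the 15 symbols of 878848788487884 one by one yields 87 884 87 87 87 87 884 87 87 87 87 884 87 87 87; concatenated:

878848787878788487878787884878787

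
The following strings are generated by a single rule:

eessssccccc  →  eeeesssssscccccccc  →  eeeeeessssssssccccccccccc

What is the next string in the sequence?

The n-th term is 2n e's then 2n+2 s's then 3n+2 c's (n = 1, 2, …).
At n = 4 the blocks have lengths 8, 10, 14.

eeeeeeeesssssssssscccccccccccccc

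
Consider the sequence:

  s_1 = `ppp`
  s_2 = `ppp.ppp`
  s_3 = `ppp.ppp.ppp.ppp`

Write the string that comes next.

Each string is two copies of the previous one joined by '.'.
Doubling ppp.ppp.ppp.ppp with '.' between the halves:

ppp.ppp.ppp.ppp.ppp.ppp.ppp.ppp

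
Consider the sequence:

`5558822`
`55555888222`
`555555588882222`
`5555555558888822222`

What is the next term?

Term n consists of 2n+1 5's, followed by n+1 8's, followed by n+1 2's (n = 1, 2, …).
At n = 5 the blocks have lengths 11, 6, 6.

55555555555888888222222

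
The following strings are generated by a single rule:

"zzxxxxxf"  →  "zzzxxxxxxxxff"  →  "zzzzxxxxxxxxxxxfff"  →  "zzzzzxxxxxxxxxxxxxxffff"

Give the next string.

zzzzzzxxxxxxxxxxxxxxxxxfffff

The n-th term is n+1 z's then 3n+2 x's then n f's (n = 1, 2, …).
For the next term, n = 5, so the run lengths are 6, 17, 5.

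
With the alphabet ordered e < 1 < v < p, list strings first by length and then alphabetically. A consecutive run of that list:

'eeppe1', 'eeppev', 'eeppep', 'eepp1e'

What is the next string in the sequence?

Treat eepp1e as a base-4 numeral over the given alphabet and add one, carrying through any trailing p's.

eepp11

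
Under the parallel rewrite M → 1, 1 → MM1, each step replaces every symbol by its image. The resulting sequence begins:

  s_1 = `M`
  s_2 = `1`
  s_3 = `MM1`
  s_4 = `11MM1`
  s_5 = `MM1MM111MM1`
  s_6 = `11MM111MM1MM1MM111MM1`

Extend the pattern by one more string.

MM1MM111MM1MM1MM111MM111MM111MM1MM1MM111MM1

Applying the rule to each of the 21 symbols of 11MM111MM1MM1MM111MM1 gives the pieces MM1 MM1 1 1 MM1 MM1 MM1 1 1 MM1 1 1 MM1 1 1 MM1 MM1 MM1 1 1 MM1, which concatenate to the answer.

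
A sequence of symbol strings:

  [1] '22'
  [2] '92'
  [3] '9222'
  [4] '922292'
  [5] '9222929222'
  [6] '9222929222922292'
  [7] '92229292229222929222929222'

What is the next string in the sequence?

922292922292229292229292229222929222922292

From term 3 onward, concatenate the last term with the second-to-last: 92·22 = 9222, 9222·92 = 922292, …
The next term joins 92229292229222929222929222 and 9222929222922292.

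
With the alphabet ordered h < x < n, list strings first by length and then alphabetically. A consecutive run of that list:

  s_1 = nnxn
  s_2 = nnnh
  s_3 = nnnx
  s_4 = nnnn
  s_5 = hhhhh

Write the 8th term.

hhhxh

Stepping forward 3 times from hhhhh: hhhhh → hhhhx → hhhhn, then the target.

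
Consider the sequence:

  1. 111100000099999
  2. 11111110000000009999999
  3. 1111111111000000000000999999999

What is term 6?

Each string has the form 1^{3n-2} 0^{3n} 9^{2n+1}, where the shown terms are n = 2, 3, 4.
At n = 7 the blocks have lengths 19, 21, 15.

1111111111111111111000000000000000000000999999999999999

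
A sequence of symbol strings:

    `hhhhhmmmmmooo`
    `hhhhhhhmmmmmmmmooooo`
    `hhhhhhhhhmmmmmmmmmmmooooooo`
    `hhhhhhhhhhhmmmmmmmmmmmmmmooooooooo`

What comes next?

hhhhhhhhhhhhhmmmmmmmmmmmmmmmmmooooooooooo

Term n consists of 2n+3 h's, followed by 3n+2 m's, followed by 2n+1 o's (n = 1, 2, …).
For the next term, n = 5, so the run lengths are 13, 17, 11.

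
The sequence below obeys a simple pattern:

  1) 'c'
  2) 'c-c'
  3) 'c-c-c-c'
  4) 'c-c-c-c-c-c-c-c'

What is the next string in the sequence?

Every step duplicates the string with '-' between the halves.
Doubling c-c-c-c-c-c-c-c with '-' between the halves:

c-c-c-c-c-c-c-c-c-c-c-c-c-c-c-c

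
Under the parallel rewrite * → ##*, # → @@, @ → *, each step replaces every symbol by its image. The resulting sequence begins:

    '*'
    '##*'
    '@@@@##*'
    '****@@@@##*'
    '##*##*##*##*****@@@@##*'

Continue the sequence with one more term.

@@@@##*@@@@##*@@@@##*@@@@##*##*##*##*##*****@@@@##*

Replace each of the 23 characters of ##*##*##*##*****@@@@##* in place — @@ @@ ##* @@ @@ ##* @@ @@ ##* @@ @@ ##* ##* ##* ##* ##* * * * * @@ @@ ##* — and concatenate.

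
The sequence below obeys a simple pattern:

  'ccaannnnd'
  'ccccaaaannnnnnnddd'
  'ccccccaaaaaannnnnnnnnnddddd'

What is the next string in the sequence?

The n-th term is 2n c's then 2n a's then 3n+1 n's then 2n-1 d's (n = 1, 2, …).
Setting n = 4 gives 8, 8, 13, 7 characters in each block.

ccccccccaaaaaaaannnnnnnnnnnnnddddddd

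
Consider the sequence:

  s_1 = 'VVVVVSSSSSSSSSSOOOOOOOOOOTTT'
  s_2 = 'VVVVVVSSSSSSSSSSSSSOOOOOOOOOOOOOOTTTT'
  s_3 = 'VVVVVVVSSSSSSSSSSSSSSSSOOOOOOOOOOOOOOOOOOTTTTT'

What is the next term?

VVVVVVVVSSSSSSSSSSSSSSSSSSSOOOOOOOOOOOOOOOOOOOOOOTTTTTT

The n-th term is n+2 V's then 3n+1 S's then 4n-2 O's then n T's, where the shown terms are n = 3, 4, 5.
For the next term, n = 6, so the run lengths are 8, 19, 22, 6.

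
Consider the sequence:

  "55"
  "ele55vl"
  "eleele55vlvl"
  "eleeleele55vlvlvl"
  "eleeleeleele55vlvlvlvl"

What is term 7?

Every step adds ele to the front and vl to the end of the previous string.
From eleeleeleele55vlvlvlvl, 2 further steps: eleeleeleele55vlvlvlvl → eleeleeleeleele55vlvlvlvlvl → (answer).

eleeleeleeleeleele55vlvlvlvlvlvl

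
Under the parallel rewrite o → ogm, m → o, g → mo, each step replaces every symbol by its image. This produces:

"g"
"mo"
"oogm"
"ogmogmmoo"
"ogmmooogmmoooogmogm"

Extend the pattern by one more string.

Rewriting the 19 symbols of ogmmooogmmoooogmogm one by one yields ogm mo o o ogm ogm ogm mo o o ogm ogm ogm ogm mo o ogm mo o; concatenated:

ogmmoooogmogmogmmoooogmogmogmogmmooogmmoo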